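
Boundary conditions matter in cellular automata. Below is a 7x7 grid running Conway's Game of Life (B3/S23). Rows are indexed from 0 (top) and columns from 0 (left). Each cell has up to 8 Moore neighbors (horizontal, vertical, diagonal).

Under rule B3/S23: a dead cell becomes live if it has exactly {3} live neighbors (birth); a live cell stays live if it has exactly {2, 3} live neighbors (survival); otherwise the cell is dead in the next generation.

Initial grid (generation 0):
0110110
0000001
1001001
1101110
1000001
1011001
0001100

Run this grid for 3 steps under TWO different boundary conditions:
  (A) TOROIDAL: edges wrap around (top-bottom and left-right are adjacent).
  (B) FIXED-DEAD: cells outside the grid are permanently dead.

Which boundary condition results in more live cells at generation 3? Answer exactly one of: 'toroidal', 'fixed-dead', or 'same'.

Answer: fixed-dead

Derivation:
Under TOROIDAL boundary, generation 3:
0000000
0000000
0000000
0000000
0100010
0011100
0100010
Population = 7

Under FIXED-DEAD boundary, generation 3:
0001110
0000101
0000001
0000001
0000001
1100011
0000000
Population = 12

Comparison: toroidal=7, fixed-dead=12 -> fixed-dead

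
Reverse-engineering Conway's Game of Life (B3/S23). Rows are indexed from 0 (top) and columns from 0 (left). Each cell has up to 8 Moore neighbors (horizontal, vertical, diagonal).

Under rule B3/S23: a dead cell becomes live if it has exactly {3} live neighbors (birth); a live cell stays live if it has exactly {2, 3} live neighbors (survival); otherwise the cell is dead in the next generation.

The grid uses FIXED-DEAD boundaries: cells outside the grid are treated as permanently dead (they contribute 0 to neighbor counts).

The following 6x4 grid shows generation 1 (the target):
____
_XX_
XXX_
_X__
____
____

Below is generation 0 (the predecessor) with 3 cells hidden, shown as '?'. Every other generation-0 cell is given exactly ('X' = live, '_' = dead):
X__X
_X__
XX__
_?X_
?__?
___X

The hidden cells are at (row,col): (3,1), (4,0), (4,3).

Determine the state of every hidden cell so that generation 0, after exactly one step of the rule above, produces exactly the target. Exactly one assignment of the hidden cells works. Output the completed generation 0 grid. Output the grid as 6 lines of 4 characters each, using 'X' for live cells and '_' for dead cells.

Answer: X__X
_X__
XX__
__X_
____
___X

Derivation:
Hidden generation-0 cells (in order): (3,1), (4,0), (4,3).
A hidden cell only influences target cells in its own 3x3 neighborhood. Try each of the 2^3 = 8 assignments, step the completed generation 0 forward once under B3/S23, and compare with the target:
  (3,1)=_ (4,0)=_ (4,3)=_ -> step reproduces the target at every cell -> ACCEPT
  (3,1)=_ (4,0)=_ (4,3)=X -> step gives (3,2)='X' but target has '_' -> reject
  (3,1)=_ (4,0)=X (4,3)=_ -> step gives (3,0)='X' but target has '_' -> reject
  (3,1)=_ (4,0)=X (4,3)=X -> step gives (3,0)='X' but target has '_' -> reject
  (3,1)=X (4,0)=_ (4,3)=_ -> step gives (2,1)='_' but target has 'X' -> reject
  (3,1)=X (4,0)=_ (4,3)=X -> step gives (2,1)='_' but target has 'X' -> reject
  (3,1)=X (4,0)=X (4,3)=_ -> step gives (2,1)='_' but target has 'X' -> reject
  (3,1)=X (4,0)=X (4,3)=X -> step gives (2,1)='_' but target has 'X' -> reject
Unique solution: (3,1)=dead, (4,0)=dead, (4,3)=dead.
Check: live-neighbor counts of every cell in the completed generation 0:
1220
4331
2331
2311
0122
0010
Applying B3/S23 to generation 0 with these counts gives:
____
_XX_
XXX_
_X__
____
____
which matches the target exactly.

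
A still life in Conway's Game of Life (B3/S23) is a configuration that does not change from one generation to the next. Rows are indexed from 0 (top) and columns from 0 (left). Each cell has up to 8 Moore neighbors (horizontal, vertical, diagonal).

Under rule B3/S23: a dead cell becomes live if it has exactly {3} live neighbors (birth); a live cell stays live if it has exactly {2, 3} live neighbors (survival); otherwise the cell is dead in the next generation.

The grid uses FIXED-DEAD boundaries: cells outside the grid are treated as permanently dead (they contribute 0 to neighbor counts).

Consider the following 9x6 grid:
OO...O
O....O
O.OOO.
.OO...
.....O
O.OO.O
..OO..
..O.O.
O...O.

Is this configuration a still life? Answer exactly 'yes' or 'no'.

Answer: no

Derivation:
Compute generation 1 and compare to generation 0 (given above):
Generation 1:
OO....
O.OO.O
O.OOO.
.OO.O.
...OO.
.OOO..
......
.OO.O.
...O..
Cell (0,5) differs: gen0=1 vs gen1=0 -> NOT a still life.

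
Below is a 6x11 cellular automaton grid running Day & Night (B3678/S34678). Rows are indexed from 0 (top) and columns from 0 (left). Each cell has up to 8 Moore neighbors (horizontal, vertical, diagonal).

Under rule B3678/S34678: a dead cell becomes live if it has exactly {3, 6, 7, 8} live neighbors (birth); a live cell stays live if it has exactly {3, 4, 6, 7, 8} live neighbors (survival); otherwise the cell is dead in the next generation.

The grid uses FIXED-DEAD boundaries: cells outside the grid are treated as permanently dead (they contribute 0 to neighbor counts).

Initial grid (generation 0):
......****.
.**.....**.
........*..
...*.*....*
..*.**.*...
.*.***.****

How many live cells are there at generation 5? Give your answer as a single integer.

Answer: 7

Derivation:
Simulating step by step:
Generation 0 (given above): 24 live cells
Generation 1: 15 live cells
.......***.
.........*.
..*........
......*....
..*.**....*
..****..*..
Generation 2: 9 live cells
........*..
...........
...........
...*.*.....
....***....
...***.....
Generation 3: 7 live cells
...........
...........
...........
.....**....
....*.*....
....***....
Generation 4: 6 live cells
...........
...........
...........
.....*.....
....****...
.....*.....
Generation 5: 7 live cells
...........
...........
...........
....**.....
....***....
....**.....
Population at generation 5: 7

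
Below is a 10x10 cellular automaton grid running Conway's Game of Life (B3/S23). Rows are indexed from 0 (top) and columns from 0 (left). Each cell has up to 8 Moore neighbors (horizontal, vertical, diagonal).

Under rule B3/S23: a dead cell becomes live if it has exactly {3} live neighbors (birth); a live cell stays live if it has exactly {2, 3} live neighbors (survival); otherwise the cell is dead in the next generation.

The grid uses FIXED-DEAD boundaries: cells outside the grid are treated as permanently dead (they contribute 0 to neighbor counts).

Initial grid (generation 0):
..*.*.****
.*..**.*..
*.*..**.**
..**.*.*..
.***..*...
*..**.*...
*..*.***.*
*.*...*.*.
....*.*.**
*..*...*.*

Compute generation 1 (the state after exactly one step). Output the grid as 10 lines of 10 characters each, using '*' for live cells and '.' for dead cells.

Simulating step by step:
Generation 0 (given above): 46 live cells
Generation 1: 31 live cells
(generation 1 grid is the final answer)

Answer: ...**.***.
.**.*.....
..*.....*.
.....*.**.
.*....**..
*.........
*.**....*.
.*.**.....
.*.*.**..*
.......*.*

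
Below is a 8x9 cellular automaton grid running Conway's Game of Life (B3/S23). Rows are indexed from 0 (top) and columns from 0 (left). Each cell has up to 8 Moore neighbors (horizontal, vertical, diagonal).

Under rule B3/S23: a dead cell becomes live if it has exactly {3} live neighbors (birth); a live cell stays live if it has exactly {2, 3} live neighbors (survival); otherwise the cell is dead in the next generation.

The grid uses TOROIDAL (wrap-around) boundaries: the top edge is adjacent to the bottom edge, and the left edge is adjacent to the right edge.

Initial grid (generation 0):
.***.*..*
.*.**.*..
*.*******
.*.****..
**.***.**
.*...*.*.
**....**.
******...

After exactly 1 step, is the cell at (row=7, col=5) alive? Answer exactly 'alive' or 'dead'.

Answer: alive

Derivation:
Simulating step by step:
Generation 0 (given above): 42 live cells
Generation 1: 12 live cells
......*..
.........
*.......*
.........
.*.*...**
.....*...
...*...*.
.....*.*.

Cell (7,5) at generation 1: 1 -> alive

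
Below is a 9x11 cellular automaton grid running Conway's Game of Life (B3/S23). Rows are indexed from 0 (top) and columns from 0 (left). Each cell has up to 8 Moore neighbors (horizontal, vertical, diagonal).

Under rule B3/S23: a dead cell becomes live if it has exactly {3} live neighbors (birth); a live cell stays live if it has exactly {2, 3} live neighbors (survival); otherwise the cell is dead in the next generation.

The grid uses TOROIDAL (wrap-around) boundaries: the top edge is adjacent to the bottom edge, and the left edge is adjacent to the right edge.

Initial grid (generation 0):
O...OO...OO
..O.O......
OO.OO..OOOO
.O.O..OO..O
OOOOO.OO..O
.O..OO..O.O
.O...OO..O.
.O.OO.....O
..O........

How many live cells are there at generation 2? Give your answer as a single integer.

Answer: 34

Derivation:
Simulating step by step:
Generation 0 (given above): 42 live cells
Generation 1: 31 live cells
.O..OO....O
..O........
.O..OOOOOOO
...........
........O.O
........O.O
.O.O..O..OO
OO.OOO.....
.OO..O...O.
Generation 2: 34 live cells
OO.OOO.....
.OOO...OO.O
.....OOOOO.
O....OO...O
...........
.......OO.O
.O.O.O...OO
...O.OO..O.
......O...O
Population at generation 2: 34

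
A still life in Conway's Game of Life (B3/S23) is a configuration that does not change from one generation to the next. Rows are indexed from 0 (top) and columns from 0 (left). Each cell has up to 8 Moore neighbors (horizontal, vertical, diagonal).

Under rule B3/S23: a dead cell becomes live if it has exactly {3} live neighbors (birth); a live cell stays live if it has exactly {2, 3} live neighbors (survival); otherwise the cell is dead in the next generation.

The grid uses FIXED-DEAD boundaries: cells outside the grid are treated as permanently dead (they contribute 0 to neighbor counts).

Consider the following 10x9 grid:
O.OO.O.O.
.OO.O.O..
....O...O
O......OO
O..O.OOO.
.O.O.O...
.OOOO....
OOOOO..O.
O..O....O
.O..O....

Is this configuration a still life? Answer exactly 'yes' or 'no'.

Answer: no

Derivation:
Compute generation 1 and compare to generation 0 (given above):
Generation 1:
..OOOOO..
.OO.O.OO.
.O.O.O..O
....OO..O
OOO..O.OO
OO...O...
.....O...
O........
O........
.........
Cell (0,0) differs: gen0=1 vs gen1=0 -> NOT a still life.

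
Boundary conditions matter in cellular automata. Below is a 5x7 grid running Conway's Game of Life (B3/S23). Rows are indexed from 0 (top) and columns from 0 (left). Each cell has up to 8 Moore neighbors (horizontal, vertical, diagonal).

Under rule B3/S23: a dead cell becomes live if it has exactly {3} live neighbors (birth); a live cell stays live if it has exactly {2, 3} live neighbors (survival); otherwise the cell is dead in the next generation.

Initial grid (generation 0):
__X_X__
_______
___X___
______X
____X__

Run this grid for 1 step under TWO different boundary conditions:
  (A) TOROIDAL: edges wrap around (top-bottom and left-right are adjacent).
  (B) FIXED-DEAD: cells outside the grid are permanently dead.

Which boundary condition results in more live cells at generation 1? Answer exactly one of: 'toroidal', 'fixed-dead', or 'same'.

Answer: toroidal

Derivation:
Under TOROIDAL boundary, generation 1:
___X___
___X___
_______
_______
___X_X_
Population = 4

Under FIXED-DEAD boundary, generation 1:
_______
___X___
_______
_______
_______
Population = 1

Comparison: toroidal=4, fixed-dead=1 -> toroidal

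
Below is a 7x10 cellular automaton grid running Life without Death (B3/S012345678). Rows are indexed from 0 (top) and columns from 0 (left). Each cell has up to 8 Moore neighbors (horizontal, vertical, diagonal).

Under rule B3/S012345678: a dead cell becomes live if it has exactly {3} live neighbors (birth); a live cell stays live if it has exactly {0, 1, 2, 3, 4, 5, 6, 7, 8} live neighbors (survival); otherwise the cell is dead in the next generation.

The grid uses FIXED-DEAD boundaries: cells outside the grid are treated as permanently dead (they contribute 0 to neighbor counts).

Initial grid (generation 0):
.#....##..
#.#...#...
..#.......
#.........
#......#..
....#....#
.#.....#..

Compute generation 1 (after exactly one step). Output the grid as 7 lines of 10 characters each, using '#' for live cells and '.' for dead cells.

Answer: .#....##..
#.#...##..
..#.......
##........
#......#..
....#...##
.#.....#..

Derivation:
Simulating step by step:
Generation 0 (given above): 14 live cells
Generation 1: 17 live cells
(generation 1 grid is the final answer)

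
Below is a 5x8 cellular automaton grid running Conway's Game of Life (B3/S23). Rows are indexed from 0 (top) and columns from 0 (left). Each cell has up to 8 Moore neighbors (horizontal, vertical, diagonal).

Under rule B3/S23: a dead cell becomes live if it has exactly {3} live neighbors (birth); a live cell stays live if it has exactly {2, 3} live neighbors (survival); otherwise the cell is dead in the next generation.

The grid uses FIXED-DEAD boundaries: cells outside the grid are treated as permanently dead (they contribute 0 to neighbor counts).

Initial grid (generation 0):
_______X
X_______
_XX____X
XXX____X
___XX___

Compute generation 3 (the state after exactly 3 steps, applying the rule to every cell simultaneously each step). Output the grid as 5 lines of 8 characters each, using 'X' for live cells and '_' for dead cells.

Simulating step by step:
Generation 0 (given above): 11 live cells
Generation 1: 6 live cells
________
_X______
__X_____
X_______
_XXX____
Generation 2: 4 live cells
________
________
_X______
___X____
_XX_____
Generation 3: 2 live cells
(generation 3 grid is the final answer)

Answer: ________
________
________
_X______
__X_____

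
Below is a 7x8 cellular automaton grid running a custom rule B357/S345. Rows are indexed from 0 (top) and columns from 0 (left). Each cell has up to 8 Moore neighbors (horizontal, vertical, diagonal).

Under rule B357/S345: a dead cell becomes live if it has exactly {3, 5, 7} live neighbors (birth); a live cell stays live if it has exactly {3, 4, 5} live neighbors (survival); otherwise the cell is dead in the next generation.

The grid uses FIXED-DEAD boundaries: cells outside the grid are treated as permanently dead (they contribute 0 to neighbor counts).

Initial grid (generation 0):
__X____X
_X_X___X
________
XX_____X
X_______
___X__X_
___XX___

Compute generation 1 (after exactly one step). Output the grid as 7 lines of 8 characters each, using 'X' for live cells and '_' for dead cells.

Answer: ________
__X_____
XXX_____
________
_X______
____X___
________

Derivation:
Simulating step by step:
Generation 0 (given above): 13 live cells
Generation 1: 6 live cells
(generation 1 grid is the final answer)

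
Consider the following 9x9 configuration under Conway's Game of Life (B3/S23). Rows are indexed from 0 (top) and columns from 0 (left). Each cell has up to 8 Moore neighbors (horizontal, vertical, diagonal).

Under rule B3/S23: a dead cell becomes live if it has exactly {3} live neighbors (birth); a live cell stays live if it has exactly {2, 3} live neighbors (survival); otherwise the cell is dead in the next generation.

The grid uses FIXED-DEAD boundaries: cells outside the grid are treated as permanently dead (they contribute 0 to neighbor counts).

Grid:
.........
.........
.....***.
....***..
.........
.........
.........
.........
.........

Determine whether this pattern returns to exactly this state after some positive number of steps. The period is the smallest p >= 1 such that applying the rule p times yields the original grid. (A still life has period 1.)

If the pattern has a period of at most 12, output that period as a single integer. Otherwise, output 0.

Answer: 2

Derivation:
Simulating and comparing each generation to the original:
Gen 0 (original, given above): 6 live cells
Gen 1: 6 live cells, differs from original
Gen 2: 6 live cells, MATCHES original -> period = 2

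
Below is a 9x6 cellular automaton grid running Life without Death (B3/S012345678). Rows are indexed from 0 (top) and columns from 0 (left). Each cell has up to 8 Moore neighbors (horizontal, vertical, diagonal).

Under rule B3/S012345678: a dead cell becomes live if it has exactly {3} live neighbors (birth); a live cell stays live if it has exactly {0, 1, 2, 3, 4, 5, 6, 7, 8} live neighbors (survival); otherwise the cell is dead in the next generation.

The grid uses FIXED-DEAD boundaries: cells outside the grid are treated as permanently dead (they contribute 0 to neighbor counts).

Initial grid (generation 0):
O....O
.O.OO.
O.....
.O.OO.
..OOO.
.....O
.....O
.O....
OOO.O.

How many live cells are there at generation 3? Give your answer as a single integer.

Simulating step by step:
Generation 0 (given above): 19 live cells
Generation 1: 26 live cells
O...OO
OO.OO.
OO....
.O.OO.
..OOOO
...O.O
.....O
OOO...
OOO.O.
Generation 2: 38 live cells
OO.OOO
OOOOOO
OO....
OO.OOO
..OOOO
..OO.O
.OO.OO
OOOO..
OOOOO.
Generation 3: 40 live cells
OO.OOO
OOOOOO
OO....
OO.OOO
..OOOO
..OO.O
OOO.OO
OOOO.O
OOOOO.
Population at generation 3: 40

Answer: 40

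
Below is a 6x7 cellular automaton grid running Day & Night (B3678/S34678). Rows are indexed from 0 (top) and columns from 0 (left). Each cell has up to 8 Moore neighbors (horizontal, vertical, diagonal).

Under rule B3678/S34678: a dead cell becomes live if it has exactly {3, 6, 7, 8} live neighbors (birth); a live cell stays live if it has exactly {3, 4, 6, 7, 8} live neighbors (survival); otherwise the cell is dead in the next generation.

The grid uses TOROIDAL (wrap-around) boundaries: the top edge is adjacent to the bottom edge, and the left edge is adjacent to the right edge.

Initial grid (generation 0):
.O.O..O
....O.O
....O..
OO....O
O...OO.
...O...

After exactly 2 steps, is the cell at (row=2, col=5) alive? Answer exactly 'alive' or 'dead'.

Answer: alive

Derivation:
Simulating step by step:
Generation 0 (given above): 13 live cells
Generation 1: 16 live cells
O.O.OO.
O..O...
......O
O...O.O
OO.....
O.O..OO
Generation 2: 20 live cells
O...OOO
.O..OO.
.....OO
OO...OO
.O....O
OO.OOO.

Cell (2,5) at generation 2: 1 -> alive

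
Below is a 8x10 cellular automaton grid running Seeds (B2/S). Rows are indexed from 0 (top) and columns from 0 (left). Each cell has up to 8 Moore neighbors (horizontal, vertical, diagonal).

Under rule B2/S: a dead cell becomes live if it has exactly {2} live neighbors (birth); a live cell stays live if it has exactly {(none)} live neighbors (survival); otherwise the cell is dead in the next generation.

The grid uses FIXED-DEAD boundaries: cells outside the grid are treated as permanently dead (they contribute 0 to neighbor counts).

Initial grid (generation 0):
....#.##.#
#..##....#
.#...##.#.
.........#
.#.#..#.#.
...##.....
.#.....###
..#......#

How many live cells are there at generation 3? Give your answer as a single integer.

Answer: 16

Derivation:
Simulating step by step:
Generation 0 (given above): 25 live cells
Generation 1: 19 live cells
..........
.##.......
#.##...#..
##..#.....
.....#.#.#
##...##...
....#.....
.#.....#..
Generation 2: 12 live cells
.##.......
#.........
....#.....
.....#.#..
..#.....#.
.......##.
..#....#..
..........
Generation 3: 16 live cells
#.........
..##......
.....##...
...##.#.#.
.........#
.###..#..#
......#...
..........
Population at generation 3: 16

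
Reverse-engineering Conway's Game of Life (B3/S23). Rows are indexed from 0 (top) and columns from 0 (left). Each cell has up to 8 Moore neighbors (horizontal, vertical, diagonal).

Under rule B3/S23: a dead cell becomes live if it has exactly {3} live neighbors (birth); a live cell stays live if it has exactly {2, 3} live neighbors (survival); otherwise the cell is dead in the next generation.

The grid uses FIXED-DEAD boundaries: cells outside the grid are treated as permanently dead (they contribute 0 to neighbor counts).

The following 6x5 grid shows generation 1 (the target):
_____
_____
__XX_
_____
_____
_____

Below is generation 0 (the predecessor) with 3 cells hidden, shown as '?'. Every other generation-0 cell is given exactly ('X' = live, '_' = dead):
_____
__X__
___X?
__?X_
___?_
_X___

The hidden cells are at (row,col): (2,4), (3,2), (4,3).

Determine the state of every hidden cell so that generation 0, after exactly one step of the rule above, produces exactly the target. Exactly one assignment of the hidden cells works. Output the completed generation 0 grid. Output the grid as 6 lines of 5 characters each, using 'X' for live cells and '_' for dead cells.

Answer: _____
__X__
___X_
___X_
_____
_X___

Derivation:
Hidden generation-0 cells (in order): (2,4), (3,2), (4,3).
A hidden cell only influences target cells in its own 3x3 neighborhood. Try each of the 2^3 = 8 assignments, step the completed generation 0 forward once under B3/S23, and compare with the target:
  (2,4)=_ (3,2)=_ (4,3)=_ -> step reproduces the target at every cell -> ACCEPT
  (2,4)=_ (3,2)=_ (4,3)=X -> step gives (3,2)='X' but target has '_' -> reject
  (2,4)=_ (3,2)=X (4,3)=_ -> step gives (2,2)='_' but target has 'X' -> reject
  (2,4)=_ (3,2)=X (4,3)=X -> step gives (2,2)='_' but target has 'X' -> reject
  (2,4)=X (3,2)=_ (4,3)=_ -> step gives (1,3)='X' but target has '_' -> reject
  (2,4)=X (3,2)=_ (4,3)=X -> step gives (1,3)='X' but target has '_' -> reject
  (2,4)=X (3,2)=X (4,3)=_ -> step gives (1,3)='X' but target has '_' -> reject
  (2,4)=X (3,2)=X (4,3)=X -> step gives (1,3)='X' but target has '_' -> reject
Unique solution: (2,4)=dead, (3,2)=dead, (4,3)=dead.
Check: live-neighbor counts of every cell in the completed generation 0:
01110
01121
01322
00212
11211
10100
Applying B3/S23 to generation 0 with these counts gives:
_____
_____
__XX_
_____
_____
_____
which matches the target exactly.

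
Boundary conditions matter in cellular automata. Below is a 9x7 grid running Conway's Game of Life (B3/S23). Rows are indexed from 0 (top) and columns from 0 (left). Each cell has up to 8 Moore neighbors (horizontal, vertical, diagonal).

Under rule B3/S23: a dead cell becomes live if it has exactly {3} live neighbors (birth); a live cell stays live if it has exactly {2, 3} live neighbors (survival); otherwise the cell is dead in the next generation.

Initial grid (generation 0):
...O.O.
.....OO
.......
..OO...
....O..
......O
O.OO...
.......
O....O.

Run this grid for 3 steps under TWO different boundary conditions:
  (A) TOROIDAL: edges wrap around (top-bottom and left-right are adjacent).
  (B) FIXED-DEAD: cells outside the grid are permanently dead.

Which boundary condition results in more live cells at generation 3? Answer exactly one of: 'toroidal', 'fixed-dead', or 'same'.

Answer: toroidal

Derivation:
Under TOROIDAL boundary, generation 3:
O......
....O.O
....O.O
.....O.
...O...
...O...
.......
O......
O.....O
Population = 11

Under FIXED-DEAD boundary, generation 3:
.......
...OO.O
....OO.
.....O.
...O...
...O...
.......
.......
.......
Population = 8

Comparison: toroidal=11, fixed-dead=8 -> toroidal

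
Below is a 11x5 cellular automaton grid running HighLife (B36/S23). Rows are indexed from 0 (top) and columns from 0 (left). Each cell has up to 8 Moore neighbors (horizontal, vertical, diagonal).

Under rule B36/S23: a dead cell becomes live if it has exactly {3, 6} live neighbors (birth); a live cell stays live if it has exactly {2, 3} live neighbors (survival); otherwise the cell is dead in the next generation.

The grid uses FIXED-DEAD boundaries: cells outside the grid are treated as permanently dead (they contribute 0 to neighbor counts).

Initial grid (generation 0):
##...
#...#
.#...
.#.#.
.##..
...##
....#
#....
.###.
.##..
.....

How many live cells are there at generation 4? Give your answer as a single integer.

Answer: 21

Derivation:
Simulating step by step:
Generation 0 (given above): 18 live cells
Generation 1: 22 live cells
##...
#....
###..
##...
.#..#
..###
...##
.###.
#..#.
.#.#.
.....
Generation 2: 17 live cells
##...
.##..
..#..
.....
##..#
..#..
.##..
.#...
#.###
..#..
.....
Generation 3: 19 live cells
###..
#.#..
.##..
.#...
.#...
#.##.
.##..
#....
..##.
.##..
.....
Generation 4: 21 live cells
#.#..
#..#.
#.#..
##...
##...
#..#.
#.##.
...#.
..##.
.###.
.....
Population at generation 4: 21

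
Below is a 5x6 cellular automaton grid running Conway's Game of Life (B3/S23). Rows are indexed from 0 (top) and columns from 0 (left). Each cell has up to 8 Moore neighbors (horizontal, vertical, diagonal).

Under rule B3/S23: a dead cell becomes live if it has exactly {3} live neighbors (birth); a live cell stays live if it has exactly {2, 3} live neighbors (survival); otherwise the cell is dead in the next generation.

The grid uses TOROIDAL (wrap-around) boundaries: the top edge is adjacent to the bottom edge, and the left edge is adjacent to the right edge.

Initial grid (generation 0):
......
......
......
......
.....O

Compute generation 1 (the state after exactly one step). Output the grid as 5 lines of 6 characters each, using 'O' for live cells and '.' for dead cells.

Answer: ......
......
......
......
......

Derivation:
Simulating step by step:
Generation 0 (given above): 1 live cells
Generation 1: 0 live cells
(generation 1 grid is the final answer)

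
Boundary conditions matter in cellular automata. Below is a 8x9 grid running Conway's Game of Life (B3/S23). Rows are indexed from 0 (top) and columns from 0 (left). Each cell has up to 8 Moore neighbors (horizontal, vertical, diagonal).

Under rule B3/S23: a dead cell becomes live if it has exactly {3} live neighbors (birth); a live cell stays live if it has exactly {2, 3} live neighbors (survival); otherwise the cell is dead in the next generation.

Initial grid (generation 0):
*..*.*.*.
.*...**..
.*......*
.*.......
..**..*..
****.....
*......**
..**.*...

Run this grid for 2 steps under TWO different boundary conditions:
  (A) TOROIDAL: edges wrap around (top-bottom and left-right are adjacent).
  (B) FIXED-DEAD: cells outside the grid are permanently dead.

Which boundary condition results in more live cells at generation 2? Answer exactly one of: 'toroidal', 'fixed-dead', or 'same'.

Answer: toroidal

Derivation:
Under TOROIDAL boundary, generation 2:
.....*...
....****.
...*.****
*........
*.*......
**.**....
....*..*.
...*.....
Population = 20

Under FIXED-DEAD boundary, generation 2:
.*.**....
*.*.*.*..
...*.**..
.........
***......
**.**....
.........
.........
Population = 17

Comparison: toroidal=20, fixed-dead=17 -> toroidal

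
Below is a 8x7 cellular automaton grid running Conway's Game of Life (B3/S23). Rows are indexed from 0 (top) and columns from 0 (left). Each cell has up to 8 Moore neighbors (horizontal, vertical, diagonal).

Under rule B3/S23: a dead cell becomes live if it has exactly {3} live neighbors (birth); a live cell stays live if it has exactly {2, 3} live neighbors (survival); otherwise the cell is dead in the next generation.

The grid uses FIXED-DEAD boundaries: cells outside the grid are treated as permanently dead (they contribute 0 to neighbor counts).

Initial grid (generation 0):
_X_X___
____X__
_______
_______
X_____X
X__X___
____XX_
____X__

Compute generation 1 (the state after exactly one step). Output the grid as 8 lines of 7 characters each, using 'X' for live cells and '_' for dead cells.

Answer: _______
_______
_______
_______
_______
____XX_
___XXX_
____XX_

Derivation:
Simulating step by step:
Generation 0 (given above): 10 live cells
Generation 1: 7 live cells
(generation 1 grid is the final answer)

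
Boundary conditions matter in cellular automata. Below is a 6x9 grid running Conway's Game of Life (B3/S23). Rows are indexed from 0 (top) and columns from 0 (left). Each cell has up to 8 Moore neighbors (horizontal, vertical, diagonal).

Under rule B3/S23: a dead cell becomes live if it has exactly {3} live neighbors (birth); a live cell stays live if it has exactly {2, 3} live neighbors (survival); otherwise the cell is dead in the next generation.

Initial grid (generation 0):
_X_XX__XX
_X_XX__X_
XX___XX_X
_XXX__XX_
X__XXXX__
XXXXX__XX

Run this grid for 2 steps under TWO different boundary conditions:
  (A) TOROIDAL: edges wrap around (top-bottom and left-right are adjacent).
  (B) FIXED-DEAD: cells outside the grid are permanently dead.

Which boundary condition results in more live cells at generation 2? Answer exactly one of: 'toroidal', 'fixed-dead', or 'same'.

Under TOROIDAL boundary, generation 2:
_________
____XXX__
__X_X____
_________
_________
_________
Population = 5

Under FIXED-DEAD boundary, generation 2:
__XXX____
__XX___XX
__X_X____
_________
X_X____X_
XX_____X_
Population = 15

Comparison: toroidal=5, fixed-dead=15 -> fixed-dead

Answer: fixed-dead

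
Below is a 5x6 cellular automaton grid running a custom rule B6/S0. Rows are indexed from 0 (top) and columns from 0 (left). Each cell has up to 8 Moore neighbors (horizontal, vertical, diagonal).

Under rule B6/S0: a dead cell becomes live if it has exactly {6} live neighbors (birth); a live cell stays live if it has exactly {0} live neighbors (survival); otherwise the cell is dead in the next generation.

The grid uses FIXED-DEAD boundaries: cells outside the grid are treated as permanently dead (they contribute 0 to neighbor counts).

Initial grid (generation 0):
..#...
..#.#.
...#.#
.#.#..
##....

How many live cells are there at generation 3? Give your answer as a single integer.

Answer: 0

Derivation:
Simulating step by step:
Generation 0 (given above): 9 live cells
Generation 1: 0 live cells
......
......
......
......
......
Generation 2: 0 live cells
......
......
......
......
......
Generation 3: 0 live cells
......
......
......
......
......
Population at generation 3: 0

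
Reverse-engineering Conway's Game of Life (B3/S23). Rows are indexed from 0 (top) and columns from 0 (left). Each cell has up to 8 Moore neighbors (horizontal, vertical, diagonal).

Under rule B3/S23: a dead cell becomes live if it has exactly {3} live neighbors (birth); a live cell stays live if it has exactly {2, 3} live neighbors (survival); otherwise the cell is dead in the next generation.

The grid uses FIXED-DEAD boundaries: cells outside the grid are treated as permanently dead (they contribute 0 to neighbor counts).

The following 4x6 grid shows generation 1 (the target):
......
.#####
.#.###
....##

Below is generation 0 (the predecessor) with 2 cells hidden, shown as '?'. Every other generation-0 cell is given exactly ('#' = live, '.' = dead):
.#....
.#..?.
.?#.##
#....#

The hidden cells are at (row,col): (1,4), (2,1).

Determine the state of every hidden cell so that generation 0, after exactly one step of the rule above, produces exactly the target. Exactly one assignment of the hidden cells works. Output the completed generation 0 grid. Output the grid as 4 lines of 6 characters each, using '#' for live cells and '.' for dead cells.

Answer: .#....
.#..#.
..#.##
#....#

Derivation:
Hidden generation-0 cells (in order): (1,4), (2,1).
A hidden cell only influences target cells in its own 3x3 neighborhood. Try each of the 2^2 = 4 assignments, step the completed generation 0 forward once under B3/S23, and compare with the target:
  (1,4)=. (2,1)=. -> step gives (1,3)='.' but target has '#' -> reject
  (1,4)=. (2,1)=# -> step gives (1,0)='#' but target has '.' -> reject
  (1,4)=# (2,1)=. -> step reproduces the target at every cell -> ACCEPT
  (1,4)=# (2,1)=# -> step gives (1,0)='#' but target has '.' -> reject
Unique solution: (1,4)=live, (2,1)=dead.
Check: live-neighbor counts of every cell in the completed generation 0:
212111
223323
231333
021232
Applying B3/S23 to generation 0 with these counts gives:
......
.#####
.#.###
....##
which matches the target exactly.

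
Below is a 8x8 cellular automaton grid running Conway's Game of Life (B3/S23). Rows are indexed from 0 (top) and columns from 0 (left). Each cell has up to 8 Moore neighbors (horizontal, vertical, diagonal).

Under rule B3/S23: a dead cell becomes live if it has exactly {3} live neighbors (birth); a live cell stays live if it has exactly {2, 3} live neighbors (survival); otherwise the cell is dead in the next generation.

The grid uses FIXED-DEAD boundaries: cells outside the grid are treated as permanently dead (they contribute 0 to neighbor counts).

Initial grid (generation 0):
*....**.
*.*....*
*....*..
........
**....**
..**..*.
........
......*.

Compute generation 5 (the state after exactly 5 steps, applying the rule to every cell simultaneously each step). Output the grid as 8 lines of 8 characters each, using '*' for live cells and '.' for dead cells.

Answer: ........
**......
**......
........
........
........
........
........

Derivation:
Simulating step by step:
Generation 0 (given above): 16 live cells
Generation 1: 16 live cells
.*....*.
*....*..
.*......
**....*.
.**...**
.**...**
........
........
Generation 2: 11 live cells
........
**......
.*......
*.....**
.....*..
.**...**
........
........
Generation 3: 7 live cells
........
**......
.*......
......*.
.*...*..
......*.
........
........
Generation 4: 6 live cells
........
**......
**......
........
.....**.
........
........
........
Generation 5: 4 live cells
(generation 5 grid is the final answer)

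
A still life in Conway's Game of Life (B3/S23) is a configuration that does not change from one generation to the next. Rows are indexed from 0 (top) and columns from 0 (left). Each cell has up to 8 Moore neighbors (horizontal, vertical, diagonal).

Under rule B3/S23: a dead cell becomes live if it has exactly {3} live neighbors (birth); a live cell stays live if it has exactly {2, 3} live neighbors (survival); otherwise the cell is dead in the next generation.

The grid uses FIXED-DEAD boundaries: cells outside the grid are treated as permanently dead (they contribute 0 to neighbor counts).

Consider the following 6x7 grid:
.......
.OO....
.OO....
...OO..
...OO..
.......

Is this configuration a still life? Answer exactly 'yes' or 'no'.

Answer: no

Derivation:
Compute generation 1 and compare to generation 0 (given above):
Generation 1:
.......
.OO....
.O.....
....O..
...OO..
.......
Cell (2,2) differs: gen0=1 vs gen1=0 -> NOT a still life.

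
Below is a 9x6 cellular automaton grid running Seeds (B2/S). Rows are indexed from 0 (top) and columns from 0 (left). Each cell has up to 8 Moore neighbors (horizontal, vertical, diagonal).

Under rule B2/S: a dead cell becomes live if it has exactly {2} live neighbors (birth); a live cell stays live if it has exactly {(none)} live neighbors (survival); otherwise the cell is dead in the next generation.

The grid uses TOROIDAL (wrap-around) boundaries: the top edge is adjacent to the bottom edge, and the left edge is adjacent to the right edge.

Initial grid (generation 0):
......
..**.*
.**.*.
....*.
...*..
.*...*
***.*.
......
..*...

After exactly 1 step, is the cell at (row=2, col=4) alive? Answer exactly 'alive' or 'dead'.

Simulating step by step:
Generation 0 (given above): 15 live cells
Generation 1: 12 live cells
.*..*.
*.....
*.....
.*...*
*.*..*
......
...*..
*....*
......

Cell (2,4) at generation 1: 0 -> dead

Answer: dead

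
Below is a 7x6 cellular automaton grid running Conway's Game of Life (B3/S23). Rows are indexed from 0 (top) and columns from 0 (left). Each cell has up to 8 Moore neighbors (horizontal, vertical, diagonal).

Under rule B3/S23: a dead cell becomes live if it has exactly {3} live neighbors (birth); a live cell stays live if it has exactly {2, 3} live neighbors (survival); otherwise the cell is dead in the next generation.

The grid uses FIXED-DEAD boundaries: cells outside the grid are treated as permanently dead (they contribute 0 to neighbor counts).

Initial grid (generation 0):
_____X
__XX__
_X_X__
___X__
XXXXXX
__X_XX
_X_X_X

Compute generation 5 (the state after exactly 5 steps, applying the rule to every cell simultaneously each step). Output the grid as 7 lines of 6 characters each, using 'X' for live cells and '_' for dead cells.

Simulating step by step:
Generation 0 (given above): 18 live cells
Generation 1: 12 live cells
______
__XXX_
___XX_
X_____
_X___X
X_____
__XX_X
Generation 2: 11 live cells
___X__
__X_X_
__X_X_
____X_
XX____
_XX_X_
______
Generation 3: 14 live cells
___X__
__X_X_
____XX
_X_X__
XXXX__
XXX___
______
Generation 4: 13 live cells
___X__
____XX
__X_XX
XX_X__
___X__
X__X__
_X____
Generation 5: 12 live cells
(generation 5 grid is the final answer)

Answer: ____X_
_____X
_XX__X
_X_X__
XX_XX_
__X___
______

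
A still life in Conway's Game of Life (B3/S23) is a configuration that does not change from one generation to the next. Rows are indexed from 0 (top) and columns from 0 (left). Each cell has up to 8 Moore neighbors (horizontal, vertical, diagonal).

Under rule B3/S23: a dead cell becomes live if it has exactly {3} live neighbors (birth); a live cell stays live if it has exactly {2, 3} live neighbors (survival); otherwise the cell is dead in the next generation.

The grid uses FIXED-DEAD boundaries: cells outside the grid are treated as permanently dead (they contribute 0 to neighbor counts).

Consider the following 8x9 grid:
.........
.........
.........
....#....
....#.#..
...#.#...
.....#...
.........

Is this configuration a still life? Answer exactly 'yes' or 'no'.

Answer: no

Derivation:
Compute generation 1 and compare to generation 0 (given above):
Generation 1:
.........
.........
.........
.....#...
...##....
.....##..
....#....
.........
Cell (3,4) differs: gen0=1 vs gen1=0 -> NOT a still life.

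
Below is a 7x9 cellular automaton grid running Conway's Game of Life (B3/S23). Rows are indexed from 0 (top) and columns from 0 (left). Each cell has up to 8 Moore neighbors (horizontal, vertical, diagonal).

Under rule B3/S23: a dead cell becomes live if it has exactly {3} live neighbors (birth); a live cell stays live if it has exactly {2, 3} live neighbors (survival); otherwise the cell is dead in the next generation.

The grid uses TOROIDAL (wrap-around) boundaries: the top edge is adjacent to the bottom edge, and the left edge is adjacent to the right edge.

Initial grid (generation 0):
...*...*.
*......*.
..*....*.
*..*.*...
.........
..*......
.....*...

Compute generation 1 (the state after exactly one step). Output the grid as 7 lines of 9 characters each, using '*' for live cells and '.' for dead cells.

Answer: ......*.*
......**.
.*....*..
.........
.........
.........
.........

Derivation:
Simulating step by step:
Generation 0 (given above): 11 live cells
Generation 1: 6 live cells
(generation 1 grid is the final answer)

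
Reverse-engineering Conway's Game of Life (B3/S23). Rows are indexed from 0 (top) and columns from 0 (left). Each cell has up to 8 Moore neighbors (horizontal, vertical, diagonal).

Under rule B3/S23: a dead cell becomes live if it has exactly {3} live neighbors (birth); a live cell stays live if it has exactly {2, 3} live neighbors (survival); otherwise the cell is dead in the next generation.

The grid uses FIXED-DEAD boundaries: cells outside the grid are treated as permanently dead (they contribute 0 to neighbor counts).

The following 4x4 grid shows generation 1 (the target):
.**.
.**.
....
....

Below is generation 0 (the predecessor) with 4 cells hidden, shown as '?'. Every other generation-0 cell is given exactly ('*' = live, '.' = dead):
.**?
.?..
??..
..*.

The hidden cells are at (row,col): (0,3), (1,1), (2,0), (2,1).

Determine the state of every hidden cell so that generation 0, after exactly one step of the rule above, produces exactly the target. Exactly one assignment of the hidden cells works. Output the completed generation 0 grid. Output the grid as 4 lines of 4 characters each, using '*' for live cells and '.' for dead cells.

Answer: .**.
.*..
....
..*.

Derivation:
Hidden generation-0 cells (in order): (0,3), (1,1), (2,0), (2,1).
A hidden cell only influences target cells in its own 3x3 neighborhood. Try each of the 2^4 = 16 assignments, step the completed generation 0 forward once under B3/S23, and compare with the target:
  (0,3)=. (1,1)=. (2,0)=. (2,1)=. -> step gives (0,1)='.' but target has '*' -> reject
  (0,3)=. (1,1)=. (2,0)=. (2,1)=* -> step gives (0,1)='.' but target has '*' -> reject
  (0,3)=. (1,1)=. (2,0)=* (2,1)=. -> step gives (0,1)='.' but target has '*' -> reject
  (0,3)=. (1,1)=. (2,0)=* (2,1)=* -> step gives (0,1)='.' but target has '*' -> reject
  (0,3)=. (1,1)=* (2,0)=. (2,1)=. -> step reproduces the target at every cell -> ACCEPT
  (0,3)=. (1,1)=* (2,0)=. (2,1)=* -> step gives (1,0)='*' but target has '.' -> reject
  (0,3)=. (1,1)=* (2,0)=* (2,1)=. -> step gives (1,0)='*' but target has '.' -> reject
  (0,3)=. (1,1)=* (2,0)=* (2,1)=* -> step gives (1,1)='.' but target has '*' -> reject
  (0,3)=* (1,1)=. (2,0)=. (2,1)=. -> step gives (0,1)='.' but target has '*' -> reject
  (0,3)=* (1,1)=. (2,0)=. (2,1)=* -> step gives (0,1)='.' but target has '*' -> reject
  (0,3)=* (1,1)=. (2,0)=* (2,1)=. -> step gives (0,1)='.' but target has '*' -> reject
  (0,3)=* (1,1)=. (2,0)=* (2,1)=* -> step gives (0,1)='.' but target has '*' -> reject
  (0,3)=* (1,1)=* (2,0)=. (2,1)=. -> step gives (1,2)='.' but target has '*' -> reject
  (0,3)=* (1,1)=* (2,0)=. (2,1)=* -> step gives (1,0)='*' but target has '.' -> reject
  (0,3)=* (1,1)=* (2,0)=* (2,1)=. -> step gives (1,0)='*' but target has '.' -> reject
  (0,3)=* (1,1)=* (2,0)=* (2,1)=* -> step gives (1,1)='.' but target has '*' -> reject
Unique solution: (0,3)=dead, (1,1)=live, (2,0)=dead, (2,1)=dead.
Check: live-neighbor counts of every cell in the completed generation 0:
2221
2231
1221
0101
Applying B3/S23 to generation 0 with these counts gives:
.**.
.**.
....
....
which matches the target exactly.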